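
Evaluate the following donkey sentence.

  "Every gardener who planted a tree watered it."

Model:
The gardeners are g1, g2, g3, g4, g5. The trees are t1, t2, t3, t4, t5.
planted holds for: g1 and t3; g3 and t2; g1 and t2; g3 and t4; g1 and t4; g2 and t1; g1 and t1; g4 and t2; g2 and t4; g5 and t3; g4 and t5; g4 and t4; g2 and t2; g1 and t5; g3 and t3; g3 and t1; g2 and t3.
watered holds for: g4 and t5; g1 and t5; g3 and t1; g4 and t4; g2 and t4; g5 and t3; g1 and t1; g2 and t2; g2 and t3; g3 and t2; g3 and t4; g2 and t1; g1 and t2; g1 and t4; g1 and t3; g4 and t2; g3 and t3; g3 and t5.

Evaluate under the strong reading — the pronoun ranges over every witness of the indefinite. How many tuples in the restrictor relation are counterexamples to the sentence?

0

"it" takes "a tree" as antecedent — a donkey pronoun bound across the clause boundary.
Strong reading: for every (g,t) with planted(g,t), watered(g,t).
Restrictor pairs: (g1,t1) ✓  (g1,t2) ✓  (g1,t3) ✓  (g1,t4) ✓  (g1,t5) ✓  (g2,t1) ✓  (g2,t2) ✓  (g2,t3) ✓  (g2,t4) ✓  (g3,t1) ✓  (g3,t2) ✓  (g3,t3) ✓  (g3,t4) ✓  (g4,t2) ✓  (g4,t4) ✓  (g4,t5) ✓  (g5,t3) ✓
Counterexamples (restrictor pairs failing the scope): 0.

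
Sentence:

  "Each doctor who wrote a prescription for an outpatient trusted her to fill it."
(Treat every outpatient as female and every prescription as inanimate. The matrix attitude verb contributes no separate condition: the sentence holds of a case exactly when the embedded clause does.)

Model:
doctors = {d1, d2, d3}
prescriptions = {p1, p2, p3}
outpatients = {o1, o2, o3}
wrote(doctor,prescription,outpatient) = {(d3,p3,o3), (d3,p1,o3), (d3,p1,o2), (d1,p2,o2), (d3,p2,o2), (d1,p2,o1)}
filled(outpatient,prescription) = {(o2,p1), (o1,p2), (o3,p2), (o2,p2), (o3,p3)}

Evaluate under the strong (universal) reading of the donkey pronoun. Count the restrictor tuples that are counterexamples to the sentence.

"her" takes "an outpatient" as antecedent and "it" takes "a prescription"; both are donkey pronouns co-varying with the restrictor.
Strong reading: for every (d,p,o) with wrote(d,p,o), filled(o,p).
Restrictor triples: (d1,p2,o1)→filled(o1,p2) ✓  (d1,p2,o2)→filled(o2,p2) ✓  (d3,p1,o2)→filled(o2,p1) ✓  (d3,p1,o3)→filled(o3,p1) ✗  (d3,p2,o2)→filled(o2,p2) ✓  (d3,p3,o3)→filled(o3,p3) ✓
Counterexamples (restrictor triples failing the scope): 1.

1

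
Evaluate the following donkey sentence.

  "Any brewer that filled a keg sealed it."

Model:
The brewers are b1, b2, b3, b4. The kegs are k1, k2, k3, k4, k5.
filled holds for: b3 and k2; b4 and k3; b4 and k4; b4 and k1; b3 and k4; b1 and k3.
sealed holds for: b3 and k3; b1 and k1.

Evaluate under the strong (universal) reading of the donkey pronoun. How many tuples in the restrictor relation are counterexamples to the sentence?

6

"it" takes "a keg" as antecedent — a donkey pronoun bound across the clause boundary.
Strong reading: for every (b,k) with filled(b,k), sealed(b,k).
Restrictor pairs: (b1,k3) ✗  (b3,k2) ✗  (b3,k4) ✗  (b4,k1) ✗  (b4,k3) ✗  (b4,k4) ✗
Counterexamples (restrictor pairs failing the scope): 6.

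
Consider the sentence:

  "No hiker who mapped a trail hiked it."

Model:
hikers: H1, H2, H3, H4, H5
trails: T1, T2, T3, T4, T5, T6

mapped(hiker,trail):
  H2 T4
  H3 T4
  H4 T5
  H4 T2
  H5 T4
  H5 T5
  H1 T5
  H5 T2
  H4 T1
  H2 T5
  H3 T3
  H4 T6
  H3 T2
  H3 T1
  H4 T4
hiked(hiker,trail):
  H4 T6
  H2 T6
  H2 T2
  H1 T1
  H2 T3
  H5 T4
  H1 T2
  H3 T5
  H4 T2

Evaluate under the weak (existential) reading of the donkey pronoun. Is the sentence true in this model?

"it" takes "a trail" as antecedent — a donkey pronoun bound across the clause boundary.
Truth condition: for no (h,t) with mapped(h,t) does hiked(h,t) hold.
Restrictor pairs — does the scope hold? (H1,T5):fails  (H2,T4):fails  (H2,T5):fails  (H3,T1):fails  (H3,T2):fails  (H3,T3):fails  (H3,T4):fails  (H4,T1):fails  (H4,T2):holds  (H4,T4):fails  (H4,T5):fails  (H4,T6):holds  (H5,T2):fails  (H5,T4):holds  (H5,T5):fails
Scope holds for 3 pair(s), so the sentence is false.

False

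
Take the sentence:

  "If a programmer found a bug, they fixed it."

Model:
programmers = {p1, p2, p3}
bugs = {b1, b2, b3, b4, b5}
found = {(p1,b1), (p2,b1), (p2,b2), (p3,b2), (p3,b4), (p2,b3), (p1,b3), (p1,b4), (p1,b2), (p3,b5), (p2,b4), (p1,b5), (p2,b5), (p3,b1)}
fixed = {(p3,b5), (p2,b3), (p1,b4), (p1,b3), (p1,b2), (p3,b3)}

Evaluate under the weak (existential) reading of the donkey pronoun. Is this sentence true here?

True

"it" takes "a bug" as antecedent — a donkey pronoun bound across the clause boundary.
Weak reading: every programmer p with some found-bug has at least one found-bug b such that fixed(p,b).
Per programmer: p1:✓  p2:✓  p3:✓
Every programmer in the restrictor has a witness.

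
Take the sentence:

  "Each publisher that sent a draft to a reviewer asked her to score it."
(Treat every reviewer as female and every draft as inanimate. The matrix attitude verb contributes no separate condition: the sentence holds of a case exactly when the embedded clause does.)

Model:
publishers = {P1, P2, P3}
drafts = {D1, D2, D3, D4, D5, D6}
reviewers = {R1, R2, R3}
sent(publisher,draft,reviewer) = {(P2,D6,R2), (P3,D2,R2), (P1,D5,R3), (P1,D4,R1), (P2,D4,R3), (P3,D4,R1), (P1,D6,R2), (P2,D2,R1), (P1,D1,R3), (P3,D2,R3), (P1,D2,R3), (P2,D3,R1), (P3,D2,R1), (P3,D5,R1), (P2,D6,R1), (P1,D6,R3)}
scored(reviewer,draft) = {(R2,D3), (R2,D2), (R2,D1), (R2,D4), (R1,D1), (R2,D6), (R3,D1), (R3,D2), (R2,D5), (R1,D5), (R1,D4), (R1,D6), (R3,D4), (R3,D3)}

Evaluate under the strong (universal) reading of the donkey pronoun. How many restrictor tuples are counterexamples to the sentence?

5

"her" takes "a reviewer" as antecedent and "it" takes "a draft"; both are donkey pronouns co-varying with the restrictor.
Strong reading: for every (p,d,r) with sent(p,d,r), scored(r,d).
Restrictor triples: (P1,D1,R3)→scored(R3,D1) ✓  (P1,D2,R3)→scored(R3,D2) ✓  (P1,D4,R1)→scored(R1,D4) ✓  (P1,D5,R3)→scored(R3,D5) ✗  (P1,D6,R2)→scored(R2,D6) ✓  (P1,D6,R3)→scored(R3,D6) ✗  (P2,D2,R1)→scored(R1,D2) ✗  (P2,D3,R1)→scored(R1,D3) ✗  (P2,D4,R3)→scored(R3,D4) ✓  (P2,D6,R1)→scored(R1,D6) ✓  (P2,D6,R2)→scored(R2,D6) ✓  (P3,D2,R1)→scored(R1,D2) ✗  (P3,D2,R2)→scored(R2,D2) ✓  (P3,D2,R3)→scored(R3,D2) ✓  (P3,D4,R1)→scored(R1,D4) ✓  (P3,D5,R1)→scored(R1,D5) ✓
Counterexamples (restrictor triples failing the scope): 5.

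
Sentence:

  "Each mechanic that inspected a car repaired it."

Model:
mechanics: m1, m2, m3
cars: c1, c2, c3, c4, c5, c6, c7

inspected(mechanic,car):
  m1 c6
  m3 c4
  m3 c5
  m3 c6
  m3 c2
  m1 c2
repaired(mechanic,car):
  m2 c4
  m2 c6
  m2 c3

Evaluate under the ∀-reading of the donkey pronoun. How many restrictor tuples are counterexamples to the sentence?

"it" takes "a car" as antecedent — a donkey pronoun bound across the clause boundary.
Strong reading: for every (m,c) with inspected(m,c), repaired(m,c).
Restrictor pairs: (m1,c2) ✗  (m1,c6) ✗  (m3,c2) ✗  (m3,c4) ✗  (m3,c5) ✗  (m3,c6) ✗
Counterexamples (restrictor pairs failing the scope): 6.

6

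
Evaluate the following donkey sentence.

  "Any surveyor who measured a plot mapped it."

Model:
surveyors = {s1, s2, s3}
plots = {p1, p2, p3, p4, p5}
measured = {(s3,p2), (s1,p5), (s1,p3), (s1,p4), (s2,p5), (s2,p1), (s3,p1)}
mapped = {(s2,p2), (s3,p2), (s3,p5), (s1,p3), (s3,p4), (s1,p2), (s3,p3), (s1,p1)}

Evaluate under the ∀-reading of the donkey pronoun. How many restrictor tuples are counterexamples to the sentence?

5

"it" takes "a plot" as antecedent — a donkey pronoun bound across the clause boundary.
Strong reading: for every (s,p) with measured(s,p), mapped(s,p).
Restrictor pairs: (s1,p3) ✓  (s1,p4) ✗  (s1,p5) ✗  (s2,p1) ✗  (s2,p5) ✗  (s3,p1) ✗  (s3,p2) ✓
Counterexamples (restrictor pairs failing the scope): 5.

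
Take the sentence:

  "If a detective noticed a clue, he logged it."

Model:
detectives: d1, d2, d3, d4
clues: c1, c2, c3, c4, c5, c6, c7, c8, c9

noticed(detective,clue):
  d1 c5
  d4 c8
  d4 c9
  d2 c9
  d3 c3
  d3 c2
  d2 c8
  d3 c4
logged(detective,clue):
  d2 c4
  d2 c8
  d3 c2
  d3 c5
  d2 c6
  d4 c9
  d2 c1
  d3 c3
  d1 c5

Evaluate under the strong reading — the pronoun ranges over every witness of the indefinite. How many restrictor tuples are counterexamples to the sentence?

3

"it" takes "a clue" as antecedent — a donkey pronoun bound across the clause boundary.
Strong reading: for every (d,c) with noticed(d,c), logged(d,c).
Restrictor pairs: (d1,c5) ✓  (d2,c8) ✓  (d2,c9) ✗  (d3,c2) ✓  (d3,c3) ✓  (d3,c4) ✗  (d4,c8) ✗  (d4,c9) ✓
Counterexamples (restrictor pairs failing the scope): 3.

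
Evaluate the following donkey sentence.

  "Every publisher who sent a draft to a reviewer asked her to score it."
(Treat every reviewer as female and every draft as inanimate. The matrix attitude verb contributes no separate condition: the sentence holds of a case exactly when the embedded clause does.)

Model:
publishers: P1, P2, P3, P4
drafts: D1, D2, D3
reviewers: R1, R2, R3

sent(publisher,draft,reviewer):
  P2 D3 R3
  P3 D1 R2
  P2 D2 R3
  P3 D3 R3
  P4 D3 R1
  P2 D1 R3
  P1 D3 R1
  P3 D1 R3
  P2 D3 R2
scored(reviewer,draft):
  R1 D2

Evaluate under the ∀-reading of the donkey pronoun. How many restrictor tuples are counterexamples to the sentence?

9

"her" takes "a reviewer" as antecedent and "it" takes "a draft"; both are donkey pronouns co-varying with the restrictor.
Strong reading: for every (p,d,r) with sent(p,d,r), scored(r,d).
Restrictor triples: (P1,D3,R1)→scored(R1,D3) ✗  (P2,D1,R3)→scored(R3,D1) ✗  (P2,D2,R3)→scored(R3,D2) ✗  (P2,D3,R2)→scored(R2,D3) ✗  (P2,D3,R3)→scored(R3,D3) ✗  (P3,D1,R2)→scored(R2,D1) ✗  (P3,D1,R3)→scored(R3,D1) ✗  (P3,D3,R3)→scored(R3,D3) ✗  (P4,D3,R1)→scored(R1,D3) ✗
Counterexamples (restrictor triples failing the scope): 9.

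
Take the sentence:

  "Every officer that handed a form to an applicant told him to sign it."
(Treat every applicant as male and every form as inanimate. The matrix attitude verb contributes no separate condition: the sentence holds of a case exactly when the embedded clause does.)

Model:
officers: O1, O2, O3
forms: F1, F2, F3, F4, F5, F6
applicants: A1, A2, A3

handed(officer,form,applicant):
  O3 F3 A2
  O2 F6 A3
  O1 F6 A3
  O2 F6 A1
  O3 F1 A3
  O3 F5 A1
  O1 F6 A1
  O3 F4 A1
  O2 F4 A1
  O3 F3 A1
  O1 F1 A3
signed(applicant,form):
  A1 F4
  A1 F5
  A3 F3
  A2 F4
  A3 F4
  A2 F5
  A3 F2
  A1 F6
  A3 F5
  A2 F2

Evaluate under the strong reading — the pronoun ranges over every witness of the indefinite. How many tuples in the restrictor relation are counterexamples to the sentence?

6

"him" takes "an applicant" as antecedent and "it" takes "a form"; both are donkey pronouns co-varying with the restrictor.
Strong reading: for every (o,f,a) with handed(o,f,a), signed(a,f).
Restrictor triples: (O1,F1,A3)→signed(A3,F1) ✗  (O1,F6,A1)→signed(A1,F6) ✓  (O1,F6,A3)→signed(A3,F6) ✗  (O2,F4,A1)→signed(A1,F4) ✓  (O2,F6,A1)→signed(A1,F6) ✓  (O2,F6,A3)→signed(A3,F6) ✗  (O3,F1,A3)→signed(A3,F1) ✗  (O3,F3,A1)→signed(A1,F3) ✗  (O3,F3,A2)→signed(A2,F3) ✗  (O3,F4,A1)→signed(A1,F4) ✓  (O3,F5,A1)→signed(A1,F5) ✓
Counterexamples (restrictor triples failing the scope): 6.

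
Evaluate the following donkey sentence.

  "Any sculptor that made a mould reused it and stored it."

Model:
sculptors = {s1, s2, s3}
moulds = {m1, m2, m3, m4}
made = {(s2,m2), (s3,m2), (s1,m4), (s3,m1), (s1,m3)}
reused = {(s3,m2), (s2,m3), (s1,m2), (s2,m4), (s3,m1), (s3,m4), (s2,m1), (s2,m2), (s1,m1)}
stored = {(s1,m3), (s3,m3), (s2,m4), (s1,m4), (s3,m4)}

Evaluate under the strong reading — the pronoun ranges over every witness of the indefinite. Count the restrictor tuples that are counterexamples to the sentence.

5

"it" takes "a mould" as antecedent — a donkey pronoun bound across the clause boundary.
Strong reading: for every (s,m) with made(s,m), reused(s,m) ∧ stored(s,m).
Restrictor pairs: (s1,m3) ✗  (s1,m4) ✗  (s2,m2) ✗  (s3,m1) ✗  (s3,m2) ✗
Counterexamples (restrictor pairs failing the scope): 5.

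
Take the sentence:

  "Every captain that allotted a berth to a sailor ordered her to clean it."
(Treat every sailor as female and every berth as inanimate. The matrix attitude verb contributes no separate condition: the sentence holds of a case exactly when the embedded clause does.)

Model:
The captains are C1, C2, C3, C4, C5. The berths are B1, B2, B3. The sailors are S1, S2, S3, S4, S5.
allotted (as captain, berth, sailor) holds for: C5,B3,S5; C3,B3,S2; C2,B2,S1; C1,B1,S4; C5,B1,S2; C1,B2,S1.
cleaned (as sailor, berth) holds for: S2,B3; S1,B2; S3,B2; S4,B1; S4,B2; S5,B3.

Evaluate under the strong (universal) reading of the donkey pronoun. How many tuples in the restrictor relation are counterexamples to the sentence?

1

"her" takes "a sailor" as antecedent and "it" takes "a berth"; both are donkey pronouns co-varying with the restrictor.
Strong reading: for every (c,b,s) with allotted(c,b,s), cleaned(s,b).
Restrictor triples: (C1,B1,S4)→cleaned(S4,B1) ✓  (C1,B2,S1)→cleaned(S1,B2) ✓  (C2,B2,S1)→cleaned(S1,B2) ✓  (C3,B3,S2)→cleaned(S2,B3) ✓  (C5,B1,S2)→cleaned(S2,B1) ✗  (C5,B3,S5)→cleaned(S5,B3) ✓
Counterexamples (restrictor triples failing the scope): 1.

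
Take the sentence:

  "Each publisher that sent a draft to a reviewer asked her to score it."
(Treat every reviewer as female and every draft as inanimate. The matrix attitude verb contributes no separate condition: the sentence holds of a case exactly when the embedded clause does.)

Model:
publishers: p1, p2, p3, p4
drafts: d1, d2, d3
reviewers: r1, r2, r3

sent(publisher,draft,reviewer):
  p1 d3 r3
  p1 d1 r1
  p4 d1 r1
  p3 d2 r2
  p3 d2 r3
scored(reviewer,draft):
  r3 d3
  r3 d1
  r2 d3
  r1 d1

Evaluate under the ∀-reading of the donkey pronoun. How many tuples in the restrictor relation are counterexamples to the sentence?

"her" takes "a reviewer" as antecedent and "it" takes "a draft"; both are donkey pronouns co-varying with the restrictor.
Strong reading: for every (p,d,r) with sent(p,d,r), scored(r,d).
Restrictor triples: (p1,d1,r1)→scored(r1,d1) ✓  (p1,d3,r3)→scored(r3,d3) ✓  (p3,d2,r2)→scored(r2,d2) ✗  (p3,d2,r3)→scored(r3,d2) ✗  (p4,d1,r1)→scored(r1,d1) ✓
Counterexamples (restrictor triples failing the scope): 2.

2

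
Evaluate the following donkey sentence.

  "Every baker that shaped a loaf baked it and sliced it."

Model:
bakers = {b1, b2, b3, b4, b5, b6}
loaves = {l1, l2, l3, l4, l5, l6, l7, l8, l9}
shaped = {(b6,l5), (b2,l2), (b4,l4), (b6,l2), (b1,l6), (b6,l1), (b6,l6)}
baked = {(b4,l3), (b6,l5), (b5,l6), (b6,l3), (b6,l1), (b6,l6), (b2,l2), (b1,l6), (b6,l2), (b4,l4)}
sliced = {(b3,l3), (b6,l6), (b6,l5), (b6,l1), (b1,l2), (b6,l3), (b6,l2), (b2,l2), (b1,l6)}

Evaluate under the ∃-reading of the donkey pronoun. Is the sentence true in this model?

"it" takes "a loaf" as antecedent — a donkey pronoun bound across the clause boundary.
Weak reading: every baker b with some shaped-loaf has at least one shaped-loaf l such that baked(b,l) ∧ sliced(b,l).
Per baker: b1:✓  b2:✓  b4:✗  b6:✓
b4 has no witness among its shaped-loaves.

False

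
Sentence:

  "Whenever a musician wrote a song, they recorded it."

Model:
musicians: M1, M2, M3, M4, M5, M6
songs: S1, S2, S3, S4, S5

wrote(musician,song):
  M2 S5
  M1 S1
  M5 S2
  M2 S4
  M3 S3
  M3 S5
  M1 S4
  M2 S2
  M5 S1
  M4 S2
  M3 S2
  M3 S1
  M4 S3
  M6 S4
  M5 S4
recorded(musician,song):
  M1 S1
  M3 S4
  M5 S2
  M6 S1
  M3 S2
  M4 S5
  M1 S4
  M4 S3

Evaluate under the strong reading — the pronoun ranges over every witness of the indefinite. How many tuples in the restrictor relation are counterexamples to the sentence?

10

"it" takes "a song" as antecedent — a donkey pronoun bound across the clause boundary.
Strong reading: for every (m,s) with wrote(m,s), recorded(m,s).
Restrictor pairs: (M1,S1) ✓  (M1,S4) ✓  (M2,S2) ✗  (M2,S4) ✗  (M2,S5) ✗  (M3,S1) ✗  (M3,S2) ✓  (M3,S3) ✗  (M3,S5) ✗  (M4,S2) ✗  (M4,S3) ✓  (M5,S1) ✗  (M5,S2) ✓  (M5,S4) ✗  (M6,S4) ✗
Counterexamples (restrictor pairs failing the scope): 10.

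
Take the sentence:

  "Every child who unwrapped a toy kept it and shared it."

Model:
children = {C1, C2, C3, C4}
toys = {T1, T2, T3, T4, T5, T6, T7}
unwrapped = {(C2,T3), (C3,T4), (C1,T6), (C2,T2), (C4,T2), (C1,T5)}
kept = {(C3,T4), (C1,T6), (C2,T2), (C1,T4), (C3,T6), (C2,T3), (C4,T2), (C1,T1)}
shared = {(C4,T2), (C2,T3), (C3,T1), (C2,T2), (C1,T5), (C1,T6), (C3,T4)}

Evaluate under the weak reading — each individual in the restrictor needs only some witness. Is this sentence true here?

"it" takes "a toy" as antecedent — a donkey pronoun bound across the clause boundary.
Weak reading: every child c with some unwrapped-toy has at least one unwrapped-toy t such that kept(c,t) ∧ shared(c,t).
Per child: C1:✓  C2:✓  C3:✓  C4:✓
Every child in the restrictor has a witness.

True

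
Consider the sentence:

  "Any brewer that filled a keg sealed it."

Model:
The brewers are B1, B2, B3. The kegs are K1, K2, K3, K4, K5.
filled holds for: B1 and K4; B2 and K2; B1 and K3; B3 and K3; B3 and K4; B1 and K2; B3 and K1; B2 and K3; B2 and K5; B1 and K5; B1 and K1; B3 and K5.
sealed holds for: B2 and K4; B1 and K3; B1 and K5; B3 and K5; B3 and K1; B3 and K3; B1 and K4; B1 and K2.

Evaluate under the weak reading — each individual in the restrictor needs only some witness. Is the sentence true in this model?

"it" takes "a keg" as antecedent — a donkey pronoun bound across the clause boundary.
Weak reading: every brewer b with some filled-keg has at least one filled-keg k such that sealed(b,k).
Per brewer: B1:✓  B2:✗  B3:✓
B2 has no witness among its filled-kegs.

False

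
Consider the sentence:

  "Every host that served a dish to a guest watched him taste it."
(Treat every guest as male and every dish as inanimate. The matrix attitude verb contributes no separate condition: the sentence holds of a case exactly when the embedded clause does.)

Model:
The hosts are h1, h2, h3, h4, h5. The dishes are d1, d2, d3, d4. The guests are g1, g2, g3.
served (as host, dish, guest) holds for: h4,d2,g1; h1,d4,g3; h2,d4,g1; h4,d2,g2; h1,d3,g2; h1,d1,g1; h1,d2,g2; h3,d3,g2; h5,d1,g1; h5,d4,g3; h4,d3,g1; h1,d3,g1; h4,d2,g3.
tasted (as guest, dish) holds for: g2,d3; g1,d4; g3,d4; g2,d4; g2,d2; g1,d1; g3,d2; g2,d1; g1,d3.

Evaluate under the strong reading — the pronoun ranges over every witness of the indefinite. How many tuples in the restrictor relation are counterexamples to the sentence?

"him" takes "a guest" as antecedent and "it" takes "a dish"; both are donkey pronouns co-varying with the restrictor.
Strong reading: for every (h,d,g) with served(h,d,g), tasted(g,d).
Restrictor triples: (h1,d1,g1)→tasted(g1,d1) ✓  (h1,d2,g2)→tasted(g2,d2) ✓  (h1,d3,g1)→tasted(g1,d3) ✓  (h1,d3,g2)→tasted(g2,d3) ✓  (h1,d4,g3)→tasted(g3,d4) ✓  (h2,d4,g1)→tasted(g1,d4) ✓  (h3,d3,g2)→tasted(g2,d3) ✓  (h4,d2,g1)→tasted(g1,d2) ✗  (h4,d2,g2)→tasted(g2,d2) ✓  (h4,d2,g3)→tasted(g3,d2) ✓  (h4,d3,g1)→tasted(g1,d3) ✓  (h5,d1,g1)→tasted(g1,d1) ✓  (h5,d4,g3)→tasted(g3,d4) ✓
Counterexamples (restrictor triples failing the scope): 1.

1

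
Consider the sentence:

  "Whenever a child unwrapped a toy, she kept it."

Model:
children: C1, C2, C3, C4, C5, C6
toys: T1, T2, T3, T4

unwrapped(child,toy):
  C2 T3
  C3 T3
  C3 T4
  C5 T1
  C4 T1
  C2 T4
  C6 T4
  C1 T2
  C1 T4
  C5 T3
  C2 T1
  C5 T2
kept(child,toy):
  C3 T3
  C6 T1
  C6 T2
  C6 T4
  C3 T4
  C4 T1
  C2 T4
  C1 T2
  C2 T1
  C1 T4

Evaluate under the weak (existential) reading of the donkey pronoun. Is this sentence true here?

"it" takes "a toy" as antecedent — a donkey pronoun bound across the clause boundary.
Weak reading: every child c with some unwrapped-toy has at least one unwrapped-toy t such that kept(c,t).
Per child: C1:✓  C2:✓  C3:✓  C4:✓  C5:✗  C6:✓
C5 has no witness among its unwrapped-toys.

False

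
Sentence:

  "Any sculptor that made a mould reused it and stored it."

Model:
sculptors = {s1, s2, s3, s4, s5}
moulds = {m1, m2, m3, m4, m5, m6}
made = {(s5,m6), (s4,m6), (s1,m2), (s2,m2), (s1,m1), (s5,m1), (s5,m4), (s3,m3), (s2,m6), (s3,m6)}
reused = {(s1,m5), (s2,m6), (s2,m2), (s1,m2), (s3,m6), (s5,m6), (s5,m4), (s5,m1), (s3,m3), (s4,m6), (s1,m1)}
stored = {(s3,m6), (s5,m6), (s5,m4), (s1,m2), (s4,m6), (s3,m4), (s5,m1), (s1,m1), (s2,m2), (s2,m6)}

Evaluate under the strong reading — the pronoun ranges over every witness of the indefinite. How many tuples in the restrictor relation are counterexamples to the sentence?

"it" takes "a mould" as antecedent — a donkey pronoun bound across the clause boundary.
Strong reading: for every (s,m) with made(s,m), reused(s,m) ∧ stored(s,m).
Restrictor pairs: (s1,m1) ✓  (s1,m2) ✓  (s2,m2) ✓  (s2,m6) ✓  (s3,m3) ✗  (s3,m6) ✓  (s4,m6) ✓  (s5,m1) ✓  (s5,m4) ✓  (s5,m6) ✓
Counterexamples (restrictor pairs failing the scope): 1.

1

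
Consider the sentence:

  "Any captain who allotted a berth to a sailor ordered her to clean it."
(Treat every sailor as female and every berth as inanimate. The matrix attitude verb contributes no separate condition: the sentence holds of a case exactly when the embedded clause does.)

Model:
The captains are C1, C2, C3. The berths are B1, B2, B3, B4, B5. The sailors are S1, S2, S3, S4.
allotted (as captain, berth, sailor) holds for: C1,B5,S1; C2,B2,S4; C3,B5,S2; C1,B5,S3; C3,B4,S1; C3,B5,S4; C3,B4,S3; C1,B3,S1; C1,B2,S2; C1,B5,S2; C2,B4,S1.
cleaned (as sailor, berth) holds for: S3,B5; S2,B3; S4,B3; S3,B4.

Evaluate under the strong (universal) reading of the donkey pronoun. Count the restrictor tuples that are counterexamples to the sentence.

9

"her" takes "a sailor" as antecedent and "it" takes "a berth"; both are donkey pronouns co-varying with the restrictor.
Strong reading: for every (c,b,s) with allotted(c,b,s), cleaned(s,b).
Restrictor triples: (C1,B2,S2)→cleaned(S2,B2) ✗  (C1,B3,S1)→cleaned(S1,B3) ✗  (C1,B5,S1)→cleaned(S1,B5) ✗  (C1,B5,S2)→cleaned(S2,B5) ✗  (C1,B5,S3)→cleaned(S3,B5) ✓  (C2,B2,S4)→cleaned(S4,B2) ✗  (C2,B4,S1)→cleaned(S1,B4) ✗  (C3,B4,S1)→cleaned(S1,B4) ✗  (C3,B4,S3)→cleaned(S3,B4) ✓  (C3,B5,S2)→cleaned(S2,B5) ✗  (C3,B5,S4)→cleaned(S4,B5) ✗
Counterexamples (restrictor triples failing the scope): 9.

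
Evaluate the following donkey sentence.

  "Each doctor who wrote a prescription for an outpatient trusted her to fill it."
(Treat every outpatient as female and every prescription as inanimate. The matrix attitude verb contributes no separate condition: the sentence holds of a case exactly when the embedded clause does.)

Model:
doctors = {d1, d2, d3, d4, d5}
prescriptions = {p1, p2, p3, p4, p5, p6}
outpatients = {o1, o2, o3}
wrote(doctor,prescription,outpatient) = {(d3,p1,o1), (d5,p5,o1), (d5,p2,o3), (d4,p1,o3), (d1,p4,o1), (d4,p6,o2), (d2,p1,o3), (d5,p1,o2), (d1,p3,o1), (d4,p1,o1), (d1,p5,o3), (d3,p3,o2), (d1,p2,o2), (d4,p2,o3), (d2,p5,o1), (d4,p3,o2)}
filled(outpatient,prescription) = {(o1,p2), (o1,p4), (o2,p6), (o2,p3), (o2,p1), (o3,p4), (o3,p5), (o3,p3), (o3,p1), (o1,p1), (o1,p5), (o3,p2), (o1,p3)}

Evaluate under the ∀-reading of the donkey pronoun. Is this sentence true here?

"her" takes "an outpatient" as antecedent and "it" takes "a prescription"; both are donkey pronouns co-varying with the restrictor.
Strong reading: for every (d,p,o) with wrote(d,p,o), filled(o,p).
Restrictor triples: (d1,p2,o2)→filled(o2,p2) ✗  (d1,p3,o1)→filled(o1,p3) ✓  (d1,p4,o1)→filled(o1,p4) ✓  (d1,p5,o3)→filled(o3,p5) ✓  (d2,p1,o3)→filled(o3,p1) ✓  (d2,p5,o1)→filled(o1,p5) ✓  (d3,p1,o1)→filled(o1,p1) ✓  (d3,p3,o2)→filled(o2,p3) ✓  (d4,p1,o1)→filled(o1,p1) ✓  (d4,p1,o3)→filled(o3,p1) ✓  (d4,p2,o3)→filled(o3,p2) ✓  (d4,p3,o2)→filled(o2,p3) ✓  (d4,p6,o2)→filled(o2,p6) ✓  (d5,p1,o2)→filled(o2,p1) ✓  (d5,p2,o3)→filled(o3,p2) ✓  (d5,p5,o1)→filled(o1,p5) ✓
Counterexample: (d1,p2,o2) — filled(o2,p2) does not hold.

False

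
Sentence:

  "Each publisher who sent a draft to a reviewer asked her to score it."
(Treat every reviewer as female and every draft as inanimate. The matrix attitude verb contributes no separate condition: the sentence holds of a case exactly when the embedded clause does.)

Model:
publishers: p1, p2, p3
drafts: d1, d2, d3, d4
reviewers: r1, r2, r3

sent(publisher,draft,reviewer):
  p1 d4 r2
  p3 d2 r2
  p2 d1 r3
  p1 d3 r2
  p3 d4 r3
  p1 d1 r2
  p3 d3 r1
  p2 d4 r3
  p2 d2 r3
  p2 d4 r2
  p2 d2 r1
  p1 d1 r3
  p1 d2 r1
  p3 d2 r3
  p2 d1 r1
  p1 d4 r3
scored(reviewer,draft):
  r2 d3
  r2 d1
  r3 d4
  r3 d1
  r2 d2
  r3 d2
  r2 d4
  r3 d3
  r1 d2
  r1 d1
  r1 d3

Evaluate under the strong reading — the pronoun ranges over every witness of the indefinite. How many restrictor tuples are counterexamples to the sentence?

"her" takes "a reviewer" as antecedent and "it" takes "a draft"; both are donkey pronouns co-varying with the restrictor.
Strong reading: for every (p,d,r) with sent(p,d,r), scored(r,d).
Restrictor triples: (p1,d1,r2)→scored(r2,d1) ✓  (p1,d1,r3)→scored(r3,d1) ✓  (p1,d2,r1)→scored(r1,d2) ✓  (p1,d3,r2)→scored(r2,d3) ✓  (p1,d4,r2)→scored(r2,d4) ✓  (p1,d4,r3)→scored(r3,d4) ✓  (p2,d1,r1)→scored(r1,d1) ✓  (p2,d1,r3)→scored(r3,d1) ✓  (p2,d2,r1)→scored(r1,d2) ✓  (p2,d2,r3)→scored(r3,d2) ✓  (p2,d4,r2)→scored(r2,d4) ✓  (p2,d4,r3)→scored(r3,d4) ✓  (p3,d2,r2)→scored(r2,d2) ✓  (p3,d2,r3)→scored(r3,d2) ✓  (p3,d3,r1)→scored(r1,d3) ✓  (p3,d4,r3)→scored(r3,d4) ✓
Counterexamples (restrictor triples failing the scope): 0.

0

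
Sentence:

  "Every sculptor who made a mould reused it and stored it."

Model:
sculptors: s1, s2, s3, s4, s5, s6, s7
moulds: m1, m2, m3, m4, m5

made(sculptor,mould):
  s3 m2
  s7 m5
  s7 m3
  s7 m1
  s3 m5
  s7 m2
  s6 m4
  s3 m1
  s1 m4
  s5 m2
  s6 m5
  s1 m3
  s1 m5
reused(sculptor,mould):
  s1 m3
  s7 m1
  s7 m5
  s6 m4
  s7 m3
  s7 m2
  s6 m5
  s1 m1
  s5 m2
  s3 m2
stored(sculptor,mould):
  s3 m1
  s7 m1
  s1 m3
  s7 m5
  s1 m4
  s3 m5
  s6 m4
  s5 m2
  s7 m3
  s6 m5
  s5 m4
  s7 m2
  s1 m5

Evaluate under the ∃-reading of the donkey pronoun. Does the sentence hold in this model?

False

"it" takes "a mould" as antecedent — a donkey pronoun bound across the clause boundary.
Weak reading: every sculptor s with some made-mould has at least one made-mould m such that reused(s,m) ∧ stored(s,m).
Per sculptor: s1:✓  s3:✗  s5:✓  s6:✓  s7:✓
s3 has no witness among its made-moulds.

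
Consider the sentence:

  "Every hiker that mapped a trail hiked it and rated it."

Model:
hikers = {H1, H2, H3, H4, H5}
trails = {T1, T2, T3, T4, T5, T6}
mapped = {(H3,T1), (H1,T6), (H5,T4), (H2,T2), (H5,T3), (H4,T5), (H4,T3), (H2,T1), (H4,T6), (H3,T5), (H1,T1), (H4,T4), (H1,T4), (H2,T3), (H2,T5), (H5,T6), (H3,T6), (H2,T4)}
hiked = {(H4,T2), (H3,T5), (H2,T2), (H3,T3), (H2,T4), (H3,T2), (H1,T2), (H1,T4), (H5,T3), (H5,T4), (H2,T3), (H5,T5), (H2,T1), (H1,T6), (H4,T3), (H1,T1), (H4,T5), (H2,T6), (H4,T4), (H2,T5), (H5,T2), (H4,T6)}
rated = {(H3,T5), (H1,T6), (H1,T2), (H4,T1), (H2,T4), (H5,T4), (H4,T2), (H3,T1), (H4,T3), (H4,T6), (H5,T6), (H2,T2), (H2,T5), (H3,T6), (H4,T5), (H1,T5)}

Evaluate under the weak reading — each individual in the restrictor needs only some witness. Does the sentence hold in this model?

"it" takes "a trail" as antecedent — a donkey pronoun bound across the clause boundary.
Weak reading: every hiker h with some mapped-trail has at least one mapped-trail t such that hiked(h,t) ∧ rated(h,t).
Per hiker: H1:✓  H2:✓  H3:✓  H4:✓  H5:✓
Every hiker in the restrictor has a witness.

True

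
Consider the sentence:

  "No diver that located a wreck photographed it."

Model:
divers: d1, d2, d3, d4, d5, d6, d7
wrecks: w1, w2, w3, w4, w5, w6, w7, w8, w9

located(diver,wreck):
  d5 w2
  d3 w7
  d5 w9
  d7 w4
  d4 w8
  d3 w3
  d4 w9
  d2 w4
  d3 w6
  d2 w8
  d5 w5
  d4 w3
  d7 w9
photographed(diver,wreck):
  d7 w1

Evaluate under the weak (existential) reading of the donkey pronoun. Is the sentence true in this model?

True

"it" takes "a wreck" as antecedent — a donkey pronoun bound across the clause boundary.
Truth condition: for no (d,w) with located(d,w) does photographed(d,w) hold.
Restrictor pairs — does the scope hold? (d2,w4):fails  (d2,w8):fails  (d3,w3):fails  (d3,w6):fails  (d3,w7):fails  (d4,w3):fails  (d4,w8):fails  (d4,w9):fails  (d5,w2):fails  (d5,w5):fails  (d5,w9):fails  (d7,w4):fails  (d7,w9):fails
Scope holds for no restrictor pair, so the sentence is true.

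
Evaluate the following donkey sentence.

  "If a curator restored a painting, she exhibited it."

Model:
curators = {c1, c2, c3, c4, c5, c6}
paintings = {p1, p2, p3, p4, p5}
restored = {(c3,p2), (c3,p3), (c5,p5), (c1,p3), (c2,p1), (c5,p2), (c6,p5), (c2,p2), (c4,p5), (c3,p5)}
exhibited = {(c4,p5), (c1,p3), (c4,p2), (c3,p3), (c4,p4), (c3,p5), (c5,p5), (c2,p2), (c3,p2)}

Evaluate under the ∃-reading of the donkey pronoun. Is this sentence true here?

"it" takes "a painting" as antecedent — a donkey pronoun bound across the clause boundary.
Weak reading: every curator c with some restored-painting has at least one restored-painting p such that exhibited(c,p).
Per curator: c1:✓  c2:✓  c3:✓  c4:✓  c5:✓  c6:✗
c6 has no witness among its restored-paintings.

False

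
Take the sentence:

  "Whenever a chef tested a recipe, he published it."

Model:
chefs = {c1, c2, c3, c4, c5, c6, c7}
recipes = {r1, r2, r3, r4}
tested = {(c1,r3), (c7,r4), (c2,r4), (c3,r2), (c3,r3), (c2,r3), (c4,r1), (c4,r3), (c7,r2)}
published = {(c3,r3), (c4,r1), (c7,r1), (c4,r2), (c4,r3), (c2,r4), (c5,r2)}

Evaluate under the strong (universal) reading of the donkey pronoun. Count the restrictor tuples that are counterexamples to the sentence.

"it" takes "a recipe" as antecedent — a donkey pronoun bound across the clause boundary.
Strong reading: for every (c,r) with tested(c,r), published(c,r).
Restrictor pairs: (c1,r3) ✗  (c2,r3) ✗  (c2,r4) ✓  (c3,r2) ✗  (c3,r3) ✓  (c4,r1) ✓  (c4,r3) ✓  (c7,r2) ✗  (c7,r4) ✗
Counterexamples (restrictor pairs failing the scope): 5.

5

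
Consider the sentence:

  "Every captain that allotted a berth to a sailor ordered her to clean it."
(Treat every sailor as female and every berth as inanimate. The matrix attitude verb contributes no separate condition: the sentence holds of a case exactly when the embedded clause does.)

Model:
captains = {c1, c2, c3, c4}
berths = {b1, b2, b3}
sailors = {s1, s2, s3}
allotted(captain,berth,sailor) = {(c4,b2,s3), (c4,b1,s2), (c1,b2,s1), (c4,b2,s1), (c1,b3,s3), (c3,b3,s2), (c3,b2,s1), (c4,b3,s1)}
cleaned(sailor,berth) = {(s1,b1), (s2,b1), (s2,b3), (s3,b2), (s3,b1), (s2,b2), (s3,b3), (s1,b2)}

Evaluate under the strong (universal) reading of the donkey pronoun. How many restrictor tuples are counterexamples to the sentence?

1

"her" takes "a sailor" as antecedent and "it" takes "a berth"; both are donkey pronouns co-varying with the restrictor.
Strong reading: for every (c,b,s) with allotted(c,b,s), cleaned(s,b).
Restrictor triples: (c1,b2,s1)→cleaned(s1,b2) ✓  (c1,b3,s3)→cleaned(s3,b3) ✓  (c3,b2,s1)→cleaned(s1,b2) ✓  (c3,b3,s2)→cleaned(s2,b3) ✓  (c4,b1,s2)→cleaned(s2,b1) ✓  (c4,b2,s1)→cleaned(s1,b2) ✓  (c4,b2,s3)→cleaned(s3,b2) ✓  (c4,b3,s1)→cleaned(s1,b3) ✗
Counterexamples (restrictor triples failing the scope): 1.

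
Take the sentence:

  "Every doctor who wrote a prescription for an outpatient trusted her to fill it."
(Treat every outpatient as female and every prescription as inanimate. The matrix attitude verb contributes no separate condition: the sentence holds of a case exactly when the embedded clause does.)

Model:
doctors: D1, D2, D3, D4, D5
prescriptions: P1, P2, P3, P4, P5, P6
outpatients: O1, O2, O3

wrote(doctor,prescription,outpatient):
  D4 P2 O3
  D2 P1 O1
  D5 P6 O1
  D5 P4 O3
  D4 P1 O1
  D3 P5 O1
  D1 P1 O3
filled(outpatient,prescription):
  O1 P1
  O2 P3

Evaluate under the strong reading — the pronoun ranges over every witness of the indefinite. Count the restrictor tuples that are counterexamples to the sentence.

5

"her" takes "an outpatient" as antecedent and "it" takes "a prescription"; both are donkey pronouns co-varying with the restrictor.
Strong reading: for every (d,p,o) with wrote(d,p,o), filled(o,p).
Restrictor triples: (D1,P1,O3)→filled(O3,P1) ✗  (D2,P1,O1)→filled(O1,P1) ✓  (D3,P5,O1)→filled(O1,P5) ✗  (D4,P1,O1)→filled(O1,P1) ✓  (D4,P2,O3)→filled(O3,P2) ✗  (D5,P4,O3)→filled(O3,P4) ✗  (D5,P6,O1)→filled(O1,P6) ✗
Counterexamples (restrictor triples failing the scope): 5.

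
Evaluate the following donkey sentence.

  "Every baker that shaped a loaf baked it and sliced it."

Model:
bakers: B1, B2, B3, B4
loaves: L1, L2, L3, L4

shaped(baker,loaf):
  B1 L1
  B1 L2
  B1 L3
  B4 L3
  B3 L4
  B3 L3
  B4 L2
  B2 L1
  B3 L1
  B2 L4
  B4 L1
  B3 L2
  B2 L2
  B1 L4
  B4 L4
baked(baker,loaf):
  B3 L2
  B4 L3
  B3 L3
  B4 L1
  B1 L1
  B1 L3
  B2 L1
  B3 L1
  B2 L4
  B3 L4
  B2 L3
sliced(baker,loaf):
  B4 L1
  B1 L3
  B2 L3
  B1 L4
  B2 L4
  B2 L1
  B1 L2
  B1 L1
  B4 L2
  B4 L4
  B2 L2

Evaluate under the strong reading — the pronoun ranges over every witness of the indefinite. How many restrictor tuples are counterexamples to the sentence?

"it" takes "a loaf" as antecedent — a donkey pronoun bound across the clause boundary.
Strong reading: for every (b,l) with shaped(b,l), baked(b,l) ∧ sliced(b,l).
Restrictor pairs: (B1,L1) ✓  (B1,L2) ✗  (B1,L3) ✓  (B1,L4) ✗  (B2,L1) ✓  (B2,L2) ✗  (B2,L4) ✓  (B3,L1) ✗  (B3,L2) ✗  (B3,L3) ✗  (B3,L4) ✗  (B4,L1) ✓  (B4,L2) ✗  (B4,L3) ✗  (B4,L4) ✗
Counterexamples (restrictor pairs failing the scope): 10.

10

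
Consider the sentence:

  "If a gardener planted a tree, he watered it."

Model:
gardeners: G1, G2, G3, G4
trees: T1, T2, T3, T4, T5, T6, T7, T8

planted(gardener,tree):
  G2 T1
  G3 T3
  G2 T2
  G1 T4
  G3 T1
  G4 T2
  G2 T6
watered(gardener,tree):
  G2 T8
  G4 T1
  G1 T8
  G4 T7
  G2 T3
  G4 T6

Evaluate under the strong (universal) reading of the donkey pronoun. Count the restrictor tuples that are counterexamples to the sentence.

7

"it" takes "a tree" as antecedent — a donkey pronoun bound across the clause boundary.
Strong reading: for every (g,t) with planted(g,t), watered(g,t).
Restrictor pairs: (G1,T4) ✗  (G2,T1) ✗  (G2,T2) ✗  (G2,T6) ✗  (G3,T1) ✗  (G3,T3) ✗  (G4,T2) ✗
Counterexamples (restrictor pairs failing the scope): 7.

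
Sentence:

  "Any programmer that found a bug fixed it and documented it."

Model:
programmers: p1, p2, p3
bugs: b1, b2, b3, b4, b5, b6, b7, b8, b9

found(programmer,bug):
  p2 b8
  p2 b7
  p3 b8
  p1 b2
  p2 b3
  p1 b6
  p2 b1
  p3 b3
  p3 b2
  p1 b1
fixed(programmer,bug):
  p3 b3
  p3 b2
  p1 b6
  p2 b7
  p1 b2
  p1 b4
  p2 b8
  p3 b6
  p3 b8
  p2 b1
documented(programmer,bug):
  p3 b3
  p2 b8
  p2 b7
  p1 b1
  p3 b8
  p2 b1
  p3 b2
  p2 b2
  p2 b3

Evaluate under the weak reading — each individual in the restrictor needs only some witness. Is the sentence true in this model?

"it" takes "a bug" as antecedent — a donkey pronoun bound across the clause boundary.
Weak reading: every programmer p with some found-bug has at least one found-bug b such that fixed(p,b) ∧ documented(p,b).
Per programmer: p1:✗  p2:✓  p3:✓
p1 has no witness among its found-bugs.

False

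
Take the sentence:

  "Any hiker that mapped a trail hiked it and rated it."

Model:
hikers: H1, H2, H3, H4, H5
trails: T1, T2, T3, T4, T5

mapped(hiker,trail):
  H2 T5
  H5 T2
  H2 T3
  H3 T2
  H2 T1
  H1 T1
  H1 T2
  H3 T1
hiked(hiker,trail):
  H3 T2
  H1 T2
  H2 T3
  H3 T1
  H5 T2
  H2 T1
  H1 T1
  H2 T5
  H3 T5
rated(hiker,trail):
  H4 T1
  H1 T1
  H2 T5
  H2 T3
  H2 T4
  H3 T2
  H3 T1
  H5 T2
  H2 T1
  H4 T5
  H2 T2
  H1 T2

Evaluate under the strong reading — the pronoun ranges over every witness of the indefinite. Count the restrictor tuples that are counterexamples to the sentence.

"it" takes "a trail" as antecedent — a donkey pronoun bound across the clause boundary.
Strong reading: for every (h,t) with mapped(h,t), hiked(h,t) ∧ rated(h,t).
Restrictor pairs: (H1,T1) ✓  (H1,T2) ✓  (H2,T1) ✓  (H2,T3) ✓  (H2,T5) ✓  (H3,T1) ✓  (H3,T2) ✓  (H5,T2) ✓
Counterexamples (restrictor pairs failing the scope): 0.

0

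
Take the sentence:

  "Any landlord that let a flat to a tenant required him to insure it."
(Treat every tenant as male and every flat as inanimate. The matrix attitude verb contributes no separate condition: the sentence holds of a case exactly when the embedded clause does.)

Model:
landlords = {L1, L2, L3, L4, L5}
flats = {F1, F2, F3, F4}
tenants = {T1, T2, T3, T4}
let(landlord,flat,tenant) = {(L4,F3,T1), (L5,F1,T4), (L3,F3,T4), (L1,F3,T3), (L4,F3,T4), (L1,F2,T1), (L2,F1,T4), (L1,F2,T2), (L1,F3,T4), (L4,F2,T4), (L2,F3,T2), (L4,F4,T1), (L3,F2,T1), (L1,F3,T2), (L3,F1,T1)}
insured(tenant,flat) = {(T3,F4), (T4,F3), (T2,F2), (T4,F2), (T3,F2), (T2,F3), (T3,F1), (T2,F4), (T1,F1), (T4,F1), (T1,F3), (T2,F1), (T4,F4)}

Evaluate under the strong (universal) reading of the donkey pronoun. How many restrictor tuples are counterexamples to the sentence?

"him" takes "a tenant" as antecedent and "it" takes "a flat"; both are donkey pronouns co-varying with the restrictor.
Strong reading: for every (l,f,t) with let(l,f,t), insured(t,f).
Restrictor triples: (L1,F2,T1)→insured(T1,F2) ✗  (L1,F2,T2)→insured(T2,F2) ✓  (L1,F3,T2)→insured(T2,F3) ✓  (L1,F3,T3)→insured(T3,F3) ✗  (L1,F3,T4)→insured(T4,F3) ✓  (L2,F1,T4)→insured(T4,F1) ✓  (L2,F3,T2)→insured(T2,F3) ✓  (L3,F1,T1)→insured(T1,F1) ✓  (L3,F2,T1)→insured(T1,F2) ✗  (L3,F3,T4)→insured(T4,F3) ✓  (L4,F2,T4)→insured(T4,F2) ✓  (L4,F3,T1)→insured(T1,F3) ✓  (L4,F3,T4)→insured(T4,F3) ✓  (L4,F4,T1)→insured(T1,F4) ✗  (L5,F1,T4)→insured(T4,F1) ✓
Counterexamples (restrictor triples failing the scope): 4.

4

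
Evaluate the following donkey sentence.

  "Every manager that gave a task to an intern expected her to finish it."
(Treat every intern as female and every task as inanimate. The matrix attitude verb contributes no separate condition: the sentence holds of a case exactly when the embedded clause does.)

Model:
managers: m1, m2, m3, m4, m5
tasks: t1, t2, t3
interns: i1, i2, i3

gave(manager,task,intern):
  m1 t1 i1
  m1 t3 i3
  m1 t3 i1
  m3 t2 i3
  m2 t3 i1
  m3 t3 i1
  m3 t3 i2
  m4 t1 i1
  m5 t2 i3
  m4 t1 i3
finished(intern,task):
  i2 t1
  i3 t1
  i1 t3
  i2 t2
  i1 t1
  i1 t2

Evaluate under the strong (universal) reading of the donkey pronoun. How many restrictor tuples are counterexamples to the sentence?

"her" takes "an intern" as antecedent and "it" takes "a task"; both are donkey pronouns co-varying with the restrictor.
Strong reading: for every (m,t,i) with gave(m,t,i), finished(i,t).
Restrictor triples: (m1,t1,i1)→finished(i1,t1) ✓  (m1,t3,i1)→finished(i1,t3) ✓  (m1,t3,i3)→finished(i3,t3) ✗  (m2,t3,i1)→finished(i1,t3) ✓  (m3,t2,i3)→finished(i3,t2) ✗  (m3,t3,i1)→finished(i1,t3) ✓  (m3,t3,i2)→finished(i2,t3) ✗  (m4,t1,i1)→finished(i1,t1) ✓  (m4,t1,i3)→finished(i3,t1) ✓  (m5,t2,i3)→finished(i3,t2) ✗
Counterexamples (restrictor triples failing the scope): 4.

4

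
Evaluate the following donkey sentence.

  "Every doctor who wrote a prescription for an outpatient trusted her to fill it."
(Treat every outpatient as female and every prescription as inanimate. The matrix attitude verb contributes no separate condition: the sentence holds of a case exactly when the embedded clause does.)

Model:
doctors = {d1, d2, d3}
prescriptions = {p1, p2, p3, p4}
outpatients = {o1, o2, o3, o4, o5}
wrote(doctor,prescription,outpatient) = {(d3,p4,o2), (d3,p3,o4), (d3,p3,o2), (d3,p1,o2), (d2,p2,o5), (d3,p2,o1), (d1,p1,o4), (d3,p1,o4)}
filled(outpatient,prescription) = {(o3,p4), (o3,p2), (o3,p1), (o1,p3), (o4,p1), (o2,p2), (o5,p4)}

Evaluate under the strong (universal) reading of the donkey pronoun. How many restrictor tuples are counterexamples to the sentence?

6

"her" takes "an outpatient" as antecedent and "it" takes "a prescription"; both are donkey pronouns co-varying with the restrictor.
Strong reading: for every (d,p,o) with wrote(d,p,o), filled(o,p).
Restrictor triples: (d1,p1,o4)→filled(o4,p1) ✓  (d2,p2,o5)→filled(o5,p2) ✗  (d3,p1,o2)→filled(o2,p1) ✗  (d3,p1,o4)→filled(o4,p1) ✓  (d3,p2,o1)→filled(o1,p2) ✗  (d3,p3,o2)→filled(o2,p3) ✗  (d3,p3,o4)→filled(o4,p3) ✗  (d3,p4,o2)→filled(o2,p4) ✗
Counterexamples (restrictor triples failing the scope): 6.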